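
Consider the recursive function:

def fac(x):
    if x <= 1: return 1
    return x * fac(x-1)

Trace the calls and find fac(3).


fac(3)
= 3 * fac(2)
= 3 * 2 * fac(1)
= 3 * 2 * 1
= 6

6


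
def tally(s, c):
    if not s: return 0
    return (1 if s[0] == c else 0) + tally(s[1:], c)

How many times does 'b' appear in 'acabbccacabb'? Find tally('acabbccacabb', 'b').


s[0]='a' != 'b' -> 0
s[0]='c' != 'b' -> 0
s[0]='a' != 'b' -> 0
s[0]='b' == 'b' -> 1
s[0]='b' == 'b' -> 1
s[0]='c' != 'b' -> 0
s[0]='c' != 'b' -> 0
s[0]='a' != 'b' -> 0
s[0]='c' != 'b' -> 0
s[0]='a' != 'b' -> 0
s[0]='b' == 'b' -> 1
s[0]='b' == 'b' -> 1
Sum: 0 + 0 + 0 + 1 + 1 + 0 + 0 + 0 + 0 + 0 + 1 + 1 = 4

4


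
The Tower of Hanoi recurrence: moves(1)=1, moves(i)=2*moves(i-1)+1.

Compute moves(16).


moves(16) = 2 * moves(15) + 1
moves(15) = 2 * moves(14) + 1
moves(14) = 2 * moves(13) + 1
moves(13) = 2 * moves(12) + 1
moves(12) = 2 * moves(11) + 1
moves(11) = 2 * moves(10) + 1
moves(10) = 2 * moves(9) + 1
moves(9) = 2 * moves(8) + 1
moves(8) = 2 * moves(7) + 1
moves(7) = 2 * moves(6) + 1
moves(6) = 2 * moves(5) + 1
moves(5) = 2 * moves(4) + 1
moves(4) = 2 * moves(3) + 1
moves(3) = 2 * moves(2) + 1
moves(2) = 2 * moves(1) + 1
moves(1) = 1  (base case)
moves(2) = 2 * 1 + 1 = 3
moves(3) = 2 * 3 + 1 = 7
moves(4) = 2 * 7 + 1 = 15
moves(5) = 2 * 15 + 1 = 31
moves(6) = 2 * 31 + 1 = 63
moves(7) = 2 * 63 + 1 = 127
moves(8) = 2 * 127 + 1 = 255
moves(9) = 2 * 255 + 1 = 511
moves(10) = 2 * 511 + 1 = 1023
moves(11) = 2 * 1023 + 1 = 2047
moves(12) = 2 * 2047 + 1 = 4095
moves(13) = 2 * 4095 + 1 = 8191
moves(14) = 2 * 8191 + 1 = 16383
moves(15) = 2 * 16383 + 1 = 32767
moves(16) = 2 * 32767 + 1 = 65535

65535


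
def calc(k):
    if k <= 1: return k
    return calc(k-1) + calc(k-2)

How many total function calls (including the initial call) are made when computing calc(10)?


Let C(n) = total calls for calc(n)
C(0) = 1, C(1) = 1
C(2) = 1 + C(1) + C(0) = 1 + 1 + 1 = 3
C(3) = 1 + C(2) + C(1) = 1 + 3 + 1 = 5
C(4) = 1 + C(3) + C(2) = 1 + 5 + 3 = 9
C(5) = 1 + C(4) + C(3) = 1 + 9 + 5 = 15
C(6) = 1 + C(5) + C(4) = 1 + 15 + 9 = 25
C(7) = 1 + C(6) + C(5) = 1 + 25 + 15 = 41
C(8) = 1 + C(7) + C(6) = 1 + 41 + 25 = 67
C(9) = 1 + C(8) + C(7) = 1 + 67 + 41 = 109
C(10) = 1 + C(9) + C(8) = 1 + 109 + 67 = 177

177


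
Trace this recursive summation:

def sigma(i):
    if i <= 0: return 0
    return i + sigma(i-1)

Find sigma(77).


sigma(77)
= 77 + 76 + 75 + 74 + 73 + 72 + 71 + 70 + 69 + 68 + 67 + 66 + 65 + 64 + 63 + 62 + 61 + 60 + 59 + 58 + 57 + 56 + 55 + 54 + 53 + 52 + 51 + 50 + 49 + 48 + 47 + 46 + 45 + 44 + 43 + 42 + 41 + 40 + 39 + 38 + 37 + 36 + 35 + 34 + 33 + 32 + 31 + 30 + 29 + 28 + 27 + 26 + 25 + 24 + 23 + 22 + 21 + 20 + 19 + 18 + 17 + 16 + 15 + 14 + 13 + 12 + 11 + 10 + 9 + 8 + 7 + 6 + 5 + 4 + 3 + 2 + 1 + sigma(0)
= 77 + 76 + 75 + 74 + 73 + 72 + 71 + 70 + 69 + 68 + 67 + 66 + 65 + 64 + 63 + 62 + 61 + 60 + 59 + 58 + 57 + 56 + 55 + 54 + 53 + 52 + 51 + 50 + 49 + 48 + 47 + 46 + 45 + 44 + 43 + 42 + 41 + 40 + 39 + 38 + 37 + 36 + 35 + 34 + 33 + 32 + 31 + 30 + 29 + 28 + 27 + 26 + 25 + 24 + 23 + 22 + 21 + 20 + 19 + 18 + 17 + 16 + 15 + 14 + 13 + 12 + 11 + 10 + 9 + 8 + 7 + 6 + 5 + 4 + 3 + 2 + 1 + 0
= 3003

3003


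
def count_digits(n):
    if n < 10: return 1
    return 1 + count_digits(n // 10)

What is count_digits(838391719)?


count_digits(838391719) = 1 + count_digits(83839171)
count_digits(83839171) = 1 + count_digits(8383917)
count_digits(8383917) = 1 + count_digits(838391)
count_digits(838391) = 1 + count_digits(83839)
count_digits(83839) = 1 + count_digits(8383)
count_digits(8383) = 1 + count_digits(838)
count_digits(838) = 1 + count_digits(83)
count_digits(83) = 1 + count_digits(8)
count_digits(8) = 1  (base case: 8 < 10)
Unwinding: 1 + 1 + 1 + 1 + 1 + 1 + 1 + 1 + 1 = 9

9


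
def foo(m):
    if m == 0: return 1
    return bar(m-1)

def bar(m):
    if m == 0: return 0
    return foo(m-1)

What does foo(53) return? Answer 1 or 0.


foo(53) = bar(52)
bar(52) = foo(51)
foo(51) = bar(50)
bar(50) = foo(49)
foo(49) = bar(48)
bar(48) = foo(47)
foo(47) = bar(46)
bar(46) = foo(45)
foo(45) = bar(44)
bar(44) = foo(43)
foo(43) = bar(42)
bar(42) = foo(41)
foo(41) = bar(40)
bar(40) = foo(39)
foo(39) = bar(38)
bar(38) = foo(37)
foo(37) = bar(36)
bar(36) = foo(35)
foo(35) = bar(34)
bar(34) = foo(33)
foo(33) = bar(32)
bar(32) = foo(31)
foo(31) = bar(30)
bar(30) = foo(29)
foo(29) = bar(28)
bar(28) = foo(27)
foo(27) = bar(26)
bar(26) = foo(25)
foo(25) = bar(24)
bar(24) = foo(23)
foo(23) = bar(22)
bar(22) = foo(21)
foo(21) = bar(20)
bar(20) = foo(19)
foo(19) = bar(18)
bar(18) = foo(17)
foo(17) = bar(16)
bar(16) = foo(15)
foo(15) = bar(14)
bar(14) = foo(13)
foo(13) = bar(12)
bar(12) = foo(11)
foo(11) = bar(10)
bar(10) = foo(9)
foo(9) = bar(8)
bar(8) = foo(7)
foo(7) = bar(6)
bar(6) = foo(5)
foo(5) = bar(4)
bar(4) = foo(3)
foo(3) = bar(2)
bar(2) = foo(1)
foo(1) = bar(0)
bar(0) = 0  (base case)
Result: 0

0


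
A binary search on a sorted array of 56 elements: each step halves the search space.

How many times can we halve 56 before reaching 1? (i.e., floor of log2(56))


56 / 2 = 28
28 / 2 = 14
14 / 2 = 7
7 / 2 = 3
3 / 2 = 1
Reached 1 after 5 halvings

5


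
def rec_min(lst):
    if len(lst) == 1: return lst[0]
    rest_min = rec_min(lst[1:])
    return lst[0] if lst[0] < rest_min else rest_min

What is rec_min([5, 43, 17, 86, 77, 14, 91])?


rec_min([5, 43, 17, 86, 77, 14, 91]): compare 5 with rec_min([43, 17, 86, 77, 14, 91])
rec_min([43, 17, 86, 77, 14, 91]): compare 43 with rec_min([17, 86, 77, 14, 91])
rec_min([17, 86, 77, 14, 91]): compare 17 with rec_min([86, 77, 14, 91])
rec_min([86, 77, 14, 91]): compare 86 with rec_min([77, 14, 91])
rec_min([77, 14, 91]): compare 77 with rec_min([14, 91])
rec_min([14, 91]): compare 14 with rec_min([91])
rec_min([91]) = 91  (base case)
Compare 14 with 91 -> 14
Compare 77 with 14 -> 14
Compare 86 with 14 -> 14
Compare 17 with 14 -> 14
Compare 43 with 14 -> 14
Compare 5 with 14 -> 5

5


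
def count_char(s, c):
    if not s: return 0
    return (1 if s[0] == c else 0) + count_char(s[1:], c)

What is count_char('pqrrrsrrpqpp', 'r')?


s[0]='p' != 'r' -> 0
s[0]='q' != 'r' -> 0
s[0]='r' == 'r' -> 1
s[0]='r' == 'r' -> 1
s[0]='r' == 'r' -> 1
s[0]='s' != 'r' -> 0
s[0]='r' == 'r' -> 1
s[0]='r' == 'r' -> 1
s[0]='p' != 'r' -> 0
s[0]='q' != 'r' -> 0
s[0]='p' != 'r' -> 0
s[0]='p' != 'r' -> 0
Sum: 0 + 0 + 1 + 1 + 1 + 0 + 1 + 1 + 0 + 0 + 0 + 0 = 5

5


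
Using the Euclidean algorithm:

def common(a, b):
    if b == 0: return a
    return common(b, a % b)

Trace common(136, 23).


common(136, 23) = common(23, 21)
common(23, 21) = common(21, 2)
common(21, 2) = common(2, 1)
common(2, 1) = common(1, 0)
common(1, 0) = 1  (base case)

1


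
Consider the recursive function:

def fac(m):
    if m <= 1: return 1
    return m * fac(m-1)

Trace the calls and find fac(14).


fac(14)
= 14 * fac(13)
= 14 * 13 * fac(12)
= 14 * 13 * 12 * fac(11)
= 14 * 13 * 12 * 11 * fac(10)
= 14 * 13 * 12 * 11 * 10 * fac(9)
= 14 * 13 * 12 * 11 * 10 * 9 * fac(8)
= 14 * 13 * 12 * 11 * 10 * 9 * 8 * fac(7)
= 14 * 13 * 12 * 11 * 10 * 9 * 8 * 7 * fac(6)
= 14 * 13 * 12 * 11 * 10 * 9 * 8 * 7 * 6 * fac(5)
= 14 * 13 * 12 * 11 * 10 * 9 * 8 * 7 * 6 * 5 * fac(4)
= 14 * 13 * 12 * 11 * 10 * 9 * 8 * 7 * 6 * 5 * 4 * fac(3)
= 14 * 13 * 12 * 11 * 10 * 9 * 8 * 7 * 6 * 5 * 4 * 3 * fac(2)
= 14 * 13 * 12 * 11 * 10 * 9 * 8 * 7 * 6 * 5 * 4 * 3 * 2 * fac(1)
= 14 * 13 * 12 * 11 * 10 * 9 * 8 * 7 * 6 * 5 * 4 * 3 * 2 * 1
= 87178291200

87178291200


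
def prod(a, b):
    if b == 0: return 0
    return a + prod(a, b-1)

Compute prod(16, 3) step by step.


prod(16, 3) = 16 + prod(16, 2)
prod(16, 2) = 16 + prod(16, 1)
prod(16, 1) = 16 + prod(16, 0)
prod(16, 0) = 0  (base case)
Total: 16 + 16 + 16 + 0 = 48

48


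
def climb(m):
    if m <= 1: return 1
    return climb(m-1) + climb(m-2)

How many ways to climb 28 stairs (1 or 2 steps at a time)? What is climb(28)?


Building up from base cases:
climb(0) = 1
climb(1) = 1
climb(2) = climb(1) + climb(0) = 1 + 1 = 2
climb(3) = climb(2) + climb(1) = 2 + 1 = 3
climb(4) = climb(3) + climb(2) = 3 + 2 = 5
climb(5) = climb(4) + climb(3) = 5 + 3 = 8
climb(6) = climb(5) + climb(4) = 8 + 5 = 13
climb(7) = climb(6) + climb(5) = 13 + 8 = 21
climb(8) = climb(7) + climb(6) = 21 + 13 = 34
climb(9) = climb(8) + climb(7) = 34 + 21 = 55
climb(10) = climb(9) + climb(8) = 55 + 34 = 89
climb(11) = climb(10) + climb(9) = 89 + 55 = 144
climb(12) = climb(11) + climb(10) = 144 + 89 = 233
climb(13) = climb(12) + climb(11) = 233 + 144 = 377
climb(14) = climb(13) + climb(12) = 377 + 233 = 610
climb(15) = climb(14) + climb(13) = 610 + 377 = 987
climb(16) = climb(15) + climb(14) = 987 + 610 = 1597
climb(17) = climb(16) + climb(15) = 1597 + 987 = 2584
climb(18) = climb(17) + climb(16) = 2584 + 1597 = 4181
climb(19) = climb(18) + climb(17) = 4181 + 2584 = 6765
climb(20) = climb(19) + climb(18) = 6765 + 4181 = 10946
climb(21) = climb(20) + climb(19) = 10946 + 6765 = 17711
climb(22) = climb(21) + climb(20) = 17711 + 10946 = 28657
climb(23) = climb(22) + climb(21) = 28657 + 17711 = 46368
climb(24) = climb(23) + climb(22) = 46368 + 28657 = 75025
climb(25) = climb(24) + climb(23) = 75025 + 46368 = 121393
climb(26) = climb(25) + climb(24) = 121393 + 75025 = 196418
climb(27) = climb(26) + climb(25) = 196418 + 121393 = 317811
climb(28) = climb(27) + climb(26) = 317811 + 196418 = 514229

514229


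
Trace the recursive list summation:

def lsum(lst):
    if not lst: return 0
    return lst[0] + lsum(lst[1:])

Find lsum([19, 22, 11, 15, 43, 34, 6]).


lsum([19, 22, 11, 15, 43, 34, 6]) = 19 + lsum([22, 11, 15, 43, 34, 6])
lsum([22, 11, 15, 43, 34, 6]) = 22 + lsum([11, 15, 43, 34, 6])
lsum([11, 15, 43, 34, 6]) = 11 + lsum([15, 43, 34, 6])
lsum([15, 43, 34, 6]) = 15 + lsum([43, 34, 6])
lsum([43, 34, 6]) = 43 + lsum([34, 6])
lsum([34, 6]) = 34 + lsum([6])
lsum([6]) = 6 + lsum([])
lsum([]) = 0  (base case)
Total: 19 + 22 + 11 + 15 + 43 + 34 + 6 + 0 = 150

150


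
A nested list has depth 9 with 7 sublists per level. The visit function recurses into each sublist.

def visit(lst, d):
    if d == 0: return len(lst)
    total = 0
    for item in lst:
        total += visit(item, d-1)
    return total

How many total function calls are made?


At depth 0 (root): 1 call
At depth 1: each of 1 parents calls visit on 7 children = 7 calls
At depth 2: each of 7 parents calls visit on 7 children = 49 calls
At depth 3: each of 49 parents calls visit on 7 children = 343 calls
At depth 4: each of 343 parents calls visit on 7 children = 2401 calls
At depth 5: each of 2401 parents calls visit on 7 children = 16807 calls
At depth 6: each of 16807 parents calls visit on 7 children = 117649 calls
At depth 7: each of 117649 parents calls visit on 7 children = 823543 calls
At depth 8: each of 823543 parents calls visit on 7 children = 5764801 calls
At depth 9: each of 5764801 parents calls visit on 7 children = 40353607 calls
Total: 1 + 7 + 49 + 343 + 2401 + 16807 + 117649 + 823543 + 5764801 + 40353607 = 47079208

47079208


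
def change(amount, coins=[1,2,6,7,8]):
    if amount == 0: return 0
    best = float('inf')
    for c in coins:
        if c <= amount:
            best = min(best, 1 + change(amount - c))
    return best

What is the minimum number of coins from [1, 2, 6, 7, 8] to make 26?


Building up with DP:
change(0) = 0
change(1) = min(1+change(0)=1+0=1) = 1
change(2) = min(1+change(1)=1+1=2, 1+change(0)=1+0=1) = 1
change(3) = min(1+change(2)=1+1=2, 1+change(1)=1+1=2) = 2
change(4) = min(1+change(3)=1+2=3, 1+change(2)=1+1=2) = 2
change(5) = min(1+change(4)=1+2=3, 1+change(3)=1+2=3) = 3
change(6) = min(1+change(5)=1+3=4, 1+change(4)=1+2=3, 1+change(0)=1+0=1) = 1
change(7) = min(1+change(6)=1+1=2, 1+change(5)=1+3=4, 1+change(1)=1+1=2, 1+change(0)=1+0=1) = 1
change(8) = min(1+change(7)=1+1=2, 1+change(6)=1+1=2, 1+change(2)=1+1=2, 1+change(1)=1+1=2, 1+change(0)=1+0=1) = 1
change(9) = min(1+change(8)=1+1=2, 1+change(7)=1+1=2, 1+change(3)=1+2=3, 1+change(2)=1+1=2, 1+change(1)=1+1=2) = 2
change(10) = min(1+change(9)=1+2=3, 1+change(8)=1+1=2, 1+change(4)=1+2=3, 1+change(3)=1+2=3, 1+change(2)=1+1=2) = 2
change(11) = min(1+change(10)=1+2=3, 1+change(9)=1+2=3, 1+change(5)=1+3=4, 1+change(4)=1+2=3, 1+change(3)=1+2=3) = 3
change(12) = min(1+change(11)=1+3=4, 1+change(10)=1+2=3, 1+change(6)=1+1=2, 1+change(5)=1+3=4, 1+change(4)=1+2=3) = 2
change(13) = min(1+change(12)=1+2=3, 1+change(11)=1+3=4, 1+change(7)=1+1=2, 1+change(6)=1+1=2, 1+change(5)=1+3=4) = 2
change(14) = min(1+change(13)=1+2=3, 1+change(12)=1+2=3, 1+change(8)=1+1=2, 1+change(7)=1+1=2, 1+change(6)=1+1=2) = 2
change(15) = min(1+change(14)=1+2=3, 1+change(13)=1+2=3, 1+change(9)=1+2=3, 1+change(8)=1+1=2, 1+change(7)=1+1=2) = 2
change(16) = min(1+change(15)=1+2=3, 1+change(14)=1+2=3, 1+change(10)=1+2=3, 1+change(9)=1+2=3, 1+change(8)=1+1=2) = 2
change(17) = min(1+change(16)=1+2=3, 1+change(15)=1+2=3, 1+change(11)=1+3=4, 1+change(10)=1+2=3, 1+change(9)=1+2=3) = 3
change(18) = min(1+change(17)=1+3=4, 1+change(16)=1+2=3, 1+change(12)=1+2=3, 1+change(11)=1+3=4, 1+change(10)=1+2=3) = 3
change(19) = min(1+change(18)=1+3=4, 1+change(17)=1+3=4, 1+change(13)=1+2=3, 1+change(12)=1+2=3, 1+change(11)=1+3=4) = 3
change(20) = min(1+change(19)=1+3=4, 1+change(18)=1+3=4, 1+change(14)=1+2=3, 1+change(13)=1+2=3, 1+change(12)=1+2=3) = 3
change(21) = min(1+change(20)=1+3=4, 1+change(19)=1+3=4, 1+change(15)=1+2=3, 1+change(14)=1+2=3, 1+change(13)=1+2=3) = 3
change(22) = min(1+change(21)=1+3=4, 1+change(20)=1+3=4, 1+change(16)=1+2=3, 1+change(15)=1+2=3, 1+change(14)=1+2=3) = 3
change(23) = min(1+change(22)=1+3=4, 1+change(21)=1+3=4, 1+change(17)=1+3=4, 1+change(16)=1+2=3, 1+change(15)=1+2=3) = 3
change(24) = min(1+change(23)=1+3=4, 1+change(22)=1+3=4, 1+change(18)=1+3=4, 1+change(17)=1+3=4, 1+change(16)=1+2=3) = 3
change(25) = min(1+change(24)=1+3=4, 1+change(23)=1+3=4, 1+change(19)=1+3=4, 1+change(18)=1+3=4, 1+change(17)=1+3=4) = 4
change(26) = min(1+change(25)=1+4=5, 1+change(24)=1+3=4, 1+change(20)=1+3=4, 1+change(19)=1+3=4, 1+change(18)=1+3=4) = 4

4


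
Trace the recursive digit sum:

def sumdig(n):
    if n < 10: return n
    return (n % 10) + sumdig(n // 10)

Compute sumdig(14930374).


sumdig(14930374) = 4 + sumdig(1493037)
sumdig(1493037) = 7 + sumdig(149303)
sumdig(149303) = 3 + sumdig(14930)
sumdig(14930) = 0 + sumdig(1493)
sumdig(1493) = 3 + sumdig(149)
sumdig(149) = 9 + sumdig(14)
sumdig(14) = 4 + sumdig(1)
sumdig(1) = 1  (base case)
Total: 4 + 7 + 3 + 0 + 3 + 9 + 4 + 1 = 31

31


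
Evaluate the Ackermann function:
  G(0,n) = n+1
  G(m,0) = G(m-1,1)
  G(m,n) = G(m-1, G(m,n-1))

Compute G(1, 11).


G(1, 11) = G(0, G(1, 10))
  G(1, 10) = G(0, G(1, 9))
    G(1, 9) = G(0, G(1, 8))
      G(1, 8) = G(0, G(1, 7))
        G(1, 7) = G(0, G(1, 6))
          G(1, 6) = G(0, G(1, 5))
          G(1, 5) = G(0, G(1, 4))
          G(1, 4) = G(0, G(1, 3))
          G(1, 3) = G(0, G(1, 2))
          G(1, 2) = G(0, G(1, 1))
          G(1, 1) = G(0, G(1, 0))
          G(1, 0) = G(0, 1)
          G(0, 1) = 2
            = G(0, 2)
          G(0, 2) = 3
            = G(0, 3)
          G(0, 3) = 4
            = G(0, 4)
          G(0, 4) = 5
            = G(0, 5)
          G(0, 5) = 6
            = G(0, 6)
          G(0, 6) = 7
            = G(0, 7)
          G(0, 7) = 8
... (trace truncated)
Result: G(1, 11) = 13

13


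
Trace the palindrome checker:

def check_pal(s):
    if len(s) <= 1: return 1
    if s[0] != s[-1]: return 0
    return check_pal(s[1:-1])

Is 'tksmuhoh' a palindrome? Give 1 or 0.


check_pal('tksmuhoh'): s[0]='t' != s[-1]='h' -> return 0
Result: 0 (not a palindrome)

0


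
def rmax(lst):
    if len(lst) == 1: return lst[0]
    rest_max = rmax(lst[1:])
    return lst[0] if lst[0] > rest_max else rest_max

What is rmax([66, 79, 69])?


rmax([66, 79, 69]): compare 66 with rmax([79, 69])
rmax([79, 69]): compare 79 with rmax([69])
rmax([69]) = 69  (base case)
Compare 79 with 69 -> 79
Compare 66 with 79 -> 79

79


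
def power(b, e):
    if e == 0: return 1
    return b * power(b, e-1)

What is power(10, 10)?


power(10, 10)
= 10 * power(10, 9)
= 10 * 10 * power(10, 8)
= 10 * 10 * 10 * power(10, 7)
= 10 * 10 * 10 * 10 * power(10, 6)
= 10 * 10 * 10 * 10 * 10 * power(10, 5)
= 10 * 10 * 10 * 10 * 10 * 10 * power(10, 4)
= 10 * 10 * 10 * 10 * 10 * 10 * 10 * power(10, 3)
= 10 * 10 * 10 * 10 * 10 * 10 * 10 * 10 * power(10, 2)
= 10 * 10 * 10 * 10 * 10 * 10 * 10 * 10 * 10 * power(10, 1)
= 10 * 10 * 10 * 10 * 10 * 10 * 10 * 10 * 10 * 10 * power(10, 0)
= 10 * 10 * 10 * 10 * 10 * 10 * 10 * 10 * 10 * 10 * 1
= 10000000000

10000000000


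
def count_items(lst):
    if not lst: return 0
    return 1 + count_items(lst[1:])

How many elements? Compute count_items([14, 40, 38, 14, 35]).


count_items([14, 40, 38, 14, 35]) = 1 + count_items([40, 38, 14, 35])
count_items([40, 38, 14, 35]) = 1 + count_items([38, 14, 35])
count_items([38, 14, 35]) = 1 + count_items([14, 35])
count_items([14, 35]) = 1 + count_items([35])
count_items([35]) = 1 + count_items([])
count_items([]) = 0  (base case)
Unwinding: 1 + 1 + 1 + 1 + 1 + 0 = 5

5


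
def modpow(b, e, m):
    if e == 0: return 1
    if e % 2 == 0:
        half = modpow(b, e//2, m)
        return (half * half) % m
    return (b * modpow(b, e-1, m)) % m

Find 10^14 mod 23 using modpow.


modpow(10, 14, 23): e is even, compute modpow(10, 7, 23)
  modpow(10, 7, 23): e is odd, compute modpow(10, 6, 23)
    modpow(10, 6, 23): e is even, compute modpow(10, 3, 23)
      modpow(10, 3, 23): e is odd, compute modpow(10, 2, 23)
        modpow(10, 2, 23): e is even, compute modpow(10, 1, 23)
          modpow(10, 1, 23): e is odd, compute modpow(10, 0, 23)
          modpow(10, 0, 23) = 1
          (10 * 1) % 23 = 10
        half=10, (10*10) % 23 = 8
      (10 * 8) % 23 = 11
    half=11, (11*11) % 23 = 6
  (10 * 6) % 23 = 14
half=14, (14*14) % 23 = 12

12


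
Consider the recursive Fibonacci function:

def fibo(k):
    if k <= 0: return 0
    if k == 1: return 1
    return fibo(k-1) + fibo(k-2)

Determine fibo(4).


Computing fibo(4) bottom-up:
fibo(0) = 0
fibo(1) = 1
fibo(2) = fibo(1) + fibo(0) = 1 + 0 = 1
fibo(3) = fibo(2) + fibo(1) = 1 + 1 = 2
fibo(4) = fibo(3) + fibo(2) = 2 + 1 = 3

3


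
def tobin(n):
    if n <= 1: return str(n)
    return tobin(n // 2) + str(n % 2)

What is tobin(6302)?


tobin(6302) = tobin(3151) + '0'
tobin(3151) = tobin(1575) + '1'
tobin(1575) = tobin(787) + '1'
tobin(787) = tobin(393) + '1'
tobin(393) = tobin(196) + '1'
tobin(196) = tobin(98) + '0'
tobin(98) = tobin(49) + '0'
tobin(49) = tobin(24) + '1'
tobin(24) = tobin(12) + '0'
tobin(12) = tobin(6) + '0'
tobin(6) = tobin(3) + '0'
tobin(3) = tobin(1) + '1'
tobin(1) = '1'  (base case)
Concatenating: '1' + '1' + '0' + '0' + '0' + '1' + '0' + '0' + '1' + '1' + '1' + '1' + '0' = '1100010011110'

1100010011110


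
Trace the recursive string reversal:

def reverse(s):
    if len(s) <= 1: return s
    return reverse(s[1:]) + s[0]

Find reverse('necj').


reverse('necj') = reverse('ecj') + 'n'
reverse('ecj') = reverse('cj') + 'e'
reverse('cj') = reverse('j') + 'c'
reverse('j') = 'j'  (base case)
Concatenating: 'j' + 'c' + 'e' + 'n' = 'jcen'

jcen


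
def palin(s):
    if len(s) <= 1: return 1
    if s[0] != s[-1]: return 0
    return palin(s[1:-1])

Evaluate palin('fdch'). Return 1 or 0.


palin('fdch'): s[0]='f' != s[-1]='h' -> return 0
Result: 0 (not a palindrome)

0


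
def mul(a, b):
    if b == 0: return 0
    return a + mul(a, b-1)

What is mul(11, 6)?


mul(11, 6) = 11 + mul(11, 5)
mul(11, 5) = 11 + mul(11, 4)
mul(11, 4) = 11 + mul(11, 3)
mul(11, 3) = 11 + mul(11, 2)
mul(11, 2) = 11 + mul(11, 1)
mul(11, 1) = 11 + mul(11, 0)
mul(11, 0) = 0  (base case)
Total: 11 + 11 + 11 + 11 + 11 + 11 + 0 = 66

66


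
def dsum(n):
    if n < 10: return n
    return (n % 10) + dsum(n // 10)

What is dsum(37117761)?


dsum(37117761) = 1 + dsum(3711776)
dsum(3711776) = 6 + dsum(371177)
dsum(371177) = 7 + dsum(37117)
dsum(37117) = 7 + dsum(3711)
dsum(3711) = 1 + dsum(371)
dsum(371) = 1 + dsum(37)
dsum(37) = 7 + dsum(3)
dsum(3) = 3  (base case)
Total: 1 + 6 + 7 + 7 + 1 + 1 + 7 + 3 = 33

33


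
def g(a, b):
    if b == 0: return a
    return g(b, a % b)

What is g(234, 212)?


g(234, 212) = g(212, 22)
g(212, 22) = g(22, 14)
g(22, 14) = g(14, 8)
g(14, 8) = g(8, 6)
g(8, 6) = g(6, 2)
g(6, 2) = g(2, 0)
g(2, 0) = 2  (base case)

2


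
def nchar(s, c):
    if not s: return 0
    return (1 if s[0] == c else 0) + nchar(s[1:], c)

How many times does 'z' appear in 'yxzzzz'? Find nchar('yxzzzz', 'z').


s[0]='y' != 'z' -> 0
s[0]='x' != 'z' -> 0
s[0]='z' == 'z' -> 1
s[0]='z' == 'z' -> 1
s[0]='z' == 'z' -> 1
s[0]='z' == 'z' -> 1
Sum: 0 + 0 + 1 + 1 + 1 + 1 = 4

4


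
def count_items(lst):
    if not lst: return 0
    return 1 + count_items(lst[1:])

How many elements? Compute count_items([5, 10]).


count_items([5, 10]) = 1 + count_items([10])
count_items([10]) = 1 + count_items([])
count_items([]) = 0  (base case)
Unwinding: 1 + 1 + 0 = 2

2


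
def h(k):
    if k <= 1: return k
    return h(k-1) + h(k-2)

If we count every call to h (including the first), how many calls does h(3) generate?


Let C(n) = total calls for h(n)
C(0) = 1, C(1) = 1
C(2) = 1 + C(1) + C(0) = 1 + 1 + 1 = 3
C(3) = 1 + C(2) + C(1) = 1 + 3 + 1 = 5

5


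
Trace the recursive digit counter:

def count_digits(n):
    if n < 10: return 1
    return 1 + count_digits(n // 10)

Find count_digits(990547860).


count_digits(990547860) = 1 + count_digits(99054786)
count_digits(99054786) = 1 + count_digits(9905478)
count_digits(9905478) = 1 + count_digits(990547)
count_digits(990547) = 1 + count_digits(99054)
count_digits(99054) = 1 + count_digits(9905)
count_digits(9905) = 1 + count_digits(990)
count_digits(990) = 1 + count_digits(99)
count_digits(99) = 1 + count_digits(9)
count_digits(9) = 1  (base case: 9 < 10)
Unwinding: 1 + 1 + 1 + 1 + 1 + 1 + 1 + 1 + 1 = 9

9


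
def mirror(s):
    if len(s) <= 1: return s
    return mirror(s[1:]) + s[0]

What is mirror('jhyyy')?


mirror('jhyyy') = mirror('hyyy') + 'j'
mirror('hyyy') = mirror('yyy') + 'h'
mirror('yyy') = mirror('yy') + 'y'
mirror('yy') = mirror('y') + 'y'
mirror('y') = 'y'  (base case)
Concatenating: 'y' + 'y' + 'y' + 'h' + 'j' = 'yyyhj'

yyyhj


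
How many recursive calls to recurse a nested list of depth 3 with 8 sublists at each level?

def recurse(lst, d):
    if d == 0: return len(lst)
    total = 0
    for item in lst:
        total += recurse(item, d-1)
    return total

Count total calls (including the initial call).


At depth 0 (root): 1 call
At depth 1: each of 1 parents calls recurse on 8 children = 8 calls
At depth 2: each of 8 parents calls recurse on 8 children = 64 calls
At depth 3: each of 64 parents calls recurse on 8 children = 512 calls
Total: 1 + 8 + 64 + 512 = 585

585


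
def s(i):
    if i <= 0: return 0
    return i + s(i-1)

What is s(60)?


s(60)
= 60 + 59 + 58 + 57 + 56 + 55 + 54 + 53 + 52 + 51 + 50 + 49 + 48 + 47 + 46 + 45 + 44 + 43 + 42 + 41 + 40 + 39 + 38 + 37 + 36 + 35 + 34 + 33 + 32 + 31 + 30 + 29 + 28 + 27 + 26 + 25 + 24 + 23 + 22 + 21 + 20 + 19 + 18 + 17 + 16 + 15 + 14 + 13 + 12 + 11 + 10 + 9 + 8 + 7 + 6 + 5 + 4 + 3 + 2 + 1 + s(0)
= 60 + 59 + 58 + 57 + 56 + 55 + 54 + 53 + 52 + 51 + 50 + 49 + 48 + 47 + 46 + 45 + 44 + 43 + 42 + 41 + 40 + 39 + 38 + 37 + 36 + 35 + 34 + 33 + 32 + 31 + 30 + 29 + 28 + 27 + 26 + 25 + 24 + 23 + 22 + 21 + 20 + 19 + 18 + 17 + 16 + 15 + 14 + 13 + 12 + 11 + 10 + 9 + 8 + 7 + 6 + 5 + 4 + 3 + 2 + 1 + 0
= 1830

1830


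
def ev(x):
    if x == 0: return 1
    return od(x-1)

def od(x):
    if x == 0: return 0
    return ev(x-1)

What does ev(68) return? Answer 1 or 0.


ev(68) = od(67)
od(67) = ev(66)
ev(66) = od(65)
od(65) = ev(64)
ev(64) = od(63)
od(63) = ev(62)
ev(62) = od(61)
od(61) = ev(60)
ev(60) = od(59)
od(59) = ev(58)
ev(58) = od(57)
od(57) = ev(56)
ev(56) = od(55)
od(55) = ev(54)
ev(54) = od(53)
od(53) = ev(52)
ev(52) = od(51)
od(51) = ev(50)
ev(50) = od(49)
od(49) = ev(48)
ev(48) = od(47)
od(47) = ev(46)
ev(46) = od(45)
od(45) = ev(44)
ev(44) = od(43)
od(43) = ev(42)
ev(42) = od(41)
od(41) = ev(40)
ev(40) = od(39)
od(39) = ev(38)
ev(38) = od(37)
od(37) = ev(36)
ev(36) = od(35)
od(35) = ev(34)
ev(34) = od(33)
od(33) = ev(32)
ev(32) = od(31)
od(31) = ev(30)
ev(30) = od(29)
od(29) = ev(28)
ev(28) = od(27)
od(27) = ev(26)
ev(26) = od(25)
od(25) = ev(24)
ev(24) = od(23)
od(23) = ev(22)
ev(22) = od(21)
od(21) = ev(20)
ev(20) = od(19)
od(19) = ev(18)
ev(18) = od(17)
od(17) = ev(16)
ev(16) = od(15)
od(15) = ev(14)
ev(14) = od(13)
od(13) = ev(12)
ev(12) = od(11)
od(11) = ev(10)
ev(10) = od(9)
od(9) = ev(8)
ev(8) = od(7)
od(7) = ev(6)
ev(6) = od(5)
od(5) = ev(4)
ev(4) = od(3)
od(3) = ev(2)
ev(2) = od(1)
od(1) = ev(0)
ev(0) = 1  (base case)
Result: 1

1


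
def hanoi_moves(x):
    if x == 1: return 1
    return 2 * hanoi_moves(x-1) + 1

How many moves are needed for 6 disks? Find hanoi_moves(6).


hanoi_moves(6) = 2 * hanoi_moves(5) + 1
hanoi_moves(5) = 2 * hanoi_moves(4) + 1
hanoi_moves(4) = 2 * hanoi_moves(3) + 1
hanoi_moves(3) = 2 * hanoi_moves(2) + 1
hanoi_moves(2) = 2 * hanoi_moves(1) + 1
hanoi_moves(1) = 1  (base case)
hanoi_moves(2) = 2 * 1 + 1 = 3
hanoi_moves(3) = 2 * 3 + 1 = 7
hanoi_moves(4) = 2 * 7 + 1 = 15
hanoi_moves(5) = 2 * 15 + 1 = 31
hanoi_moves(6) = 2 * 31 + 1 = 63

63


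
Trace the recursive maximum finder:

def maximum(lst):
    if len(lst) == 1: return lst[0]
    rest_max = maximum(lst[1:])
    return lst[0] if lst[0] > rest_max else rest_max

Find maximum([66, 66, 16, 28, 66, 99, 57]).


maximum([66, 66, 16, 28, 66, 99, 57]): compare 66 with maximum([66, 16, 28, 66, 99, 57])
maximum([66, 16, 28, 66, 99, 57]): compare 66 with maximum([16, 28, 66, 99, 57])
maximum([16, 28, 66, 99, 57]): compare 16 with maximum([28, 66, 99, 57])
maximum([28, 66, 99, 57]): compare 28 with maximum([66, 99, 57])
maximum([66, 99, 57]): compare 66 with maximum([99, 57])
maximum([99, 57]): compare 99 with maximum([57])
maximum([57]) = 57  (base case)
Compare 99 with 57 -> 99
Compare 66 with 99 -> 99
Compare 28 with 99 -> 99
Compare 16 with 99 -> 99
Compare 66 with 99 -> 99
Compare 66 with 99 -> 99

99


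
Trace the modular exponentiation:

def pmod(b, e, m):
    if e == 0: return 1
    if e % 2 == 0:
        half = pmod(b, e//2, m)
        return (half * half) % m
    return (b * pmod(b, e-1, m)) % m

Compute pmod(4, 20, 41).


pmod(4, 20, 41): e is even, compute pmod(4, 10, 41)
  pmod(4, 10, 41): e is even, compute pmod(4, 5, 41)
    pmod(4, 5, 41): e is odd, compute pmod(4, 4, 41)
      pmod(4, 4, 41): e is even, compute pmod(4, 2, 41)
        pmod(4, 2, 41): e is even, compute pmod(4, 1, 41)
          pmod(4, 1, 41): e is odd, compute pmod(4, 0, 41)
          pmod(4, 0, 41) = 1
          (4 * 1) % 41 = 4
        half=4, (4*4) % 41 = 16
      half=16, (16*16) % 41 = 10
    (4 * 10) % 41 = 40
  half=40, (40*40) % 41 = 1
half=1, (1*1) % 41 = 1

1


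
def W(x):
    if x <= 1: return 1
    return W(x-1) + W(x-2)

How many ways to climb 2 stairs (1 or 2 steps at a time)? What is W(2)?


Building up from base cases:
W(0) = 1
W(1) = 1
W(2) = W(1) + W(0) = 1 + 1 = 2

2


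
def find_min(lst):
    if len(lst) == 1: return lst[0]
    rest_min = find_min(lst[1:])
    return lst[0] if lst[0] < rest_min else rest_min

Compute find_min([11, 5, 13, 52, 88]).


find_min([11, 5, 13, 52, 88]): compare 11 with find_min([5, 13, 52, 88])
find_min([5, 13, 52, 88]): compare 5 with find_min([13, 52, 88])
find_min([13, 52, 88]): compare 13 with find_min([52, 88])
find_min([52, 88]): compare 52 with find_min([88])
find_min([88]) = 88  (base case)
Compare 52 with 88 -> 52
Compare 13 with 52 -> 13
Compare 5 with 13 -> 5
Compare 11 with 5 -> 5

5


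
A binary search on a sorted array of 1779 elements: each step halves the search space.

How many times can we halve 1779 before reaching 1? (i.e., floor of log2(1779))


1779 / 2 = 889
889 / 2 = 444
444 / 2 = 222
222 / 2 = 111
111 / 2 = 55
55 / 2 = 27
27 / 2 = 13
13 / 2 = 6
6 / 2 = 3
3 / 2 = 1
Reached 1 after 10 halvings

10


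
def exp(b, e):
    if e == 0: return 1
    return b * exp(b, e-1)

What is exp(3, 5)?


exp(3, 5)
= 3 * exp(3, 4)
= 3 * 3 * exp(3, 3)
= 3 * 3 * 3 * exp(3, 2)
= 3 * 3 * 3 * 3 * exp(3, 1)
= 3 * 3 * 3 * 3 * 3 * exp(3, 0)
= 3 * 3 * 3 * 3 * 3 * 1
= 243

243


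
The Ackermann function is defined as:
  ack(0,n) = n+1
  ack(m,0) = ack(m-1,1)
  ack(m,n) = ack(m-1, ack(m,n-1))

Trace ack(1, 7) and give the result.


ack(1, 7) = ack(0, ack(1, 6))
  ack(1, 6) = ack(0, ack(1, 5))
    ack(1, 5) = ack(0, ack(1, 4))
      ack(1, 4) = ack(0, ack(1, 3))
        ack(1, 3) = ack(0, ack(1, 2))
          ack(1, 2) = ack(0, ack(1, 1))
          ack(1, 1) = ack(0, ack(1, 0))
          ack(1, 0) = ack(0, 1)
          ack(0, 1) = 2
            = ack(0, 2)
          ack(0, 2) = 3
            = ack(0, 3)
          ack(0, 3) = 4
          = ack(0, 4)
          ack(0, 4) = 5
        = ack(0, 5)
        ack(0, 5) = 6
      = ack(0, 6)
      ack(0, 6) = 7
    = ack(0, 7)
    ack(0, 7) = 8
  = ack(0, 8)
  ack(0, 8) = 9
Result: ack(1, 7) = 9

9


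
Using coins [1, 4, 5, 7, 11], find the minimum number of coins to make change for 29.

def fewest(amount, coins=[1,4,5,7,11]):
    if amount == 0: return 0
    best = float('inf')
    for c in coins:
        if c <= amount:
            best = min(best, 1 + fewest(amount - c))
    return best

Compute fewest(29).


Building up with DP:
fewest(0) = 0
fewest(1) = min(1+fewest(0)=1+0=1) = 1
fewest(2) = min(1+fewest(1)=1+1=2) = 2
fewest(3) = min(1+fewest(2)=1+2=3) = 3
fewest(4) = min(1+fewest(3)=1+3=4, 1+fewest(0)=1+0=1) = 1
fewest(5) = min(1+fewest(4)=1+1=2, 1+fewest(1)=1+1=2, 1+fewest(0)=1+0=1) = 1
fewest(6) = min(1+fewest(5)=1+1=2, 1+fewest(2)=1+2=3, 1+fewest(1)=1+1=2) = 2
fewest(7) = min(1+fewest(6)=1+2=3, 1+fewest(3)=1+3=4, 1+fewest(2)=1+2=3, 1+fewest(0)=1+0=1) = 1
fewest(8) = min(1+fewest(7)=1+1=2, 1+fewest(4)=1+1=2, 1+fewest(3)=1+3=4, 1+fewest(1)=1+1=2) = 2
fewest(9) = min(1+fewest(8)=1+2=3, 1+fewest(5)=1+1=2, 1+fewest(4)=1+1=2, 1+fewest(2)=1+2=3) = 2
fewest(10) = min(1+fewest(9)=1+2=3, 1+fewest(6)=1+2=3, 1+fewest(5)=1+1=2, 1+fewest(3)=1+3=4) = 2
fewest(11) = min(1+fewest(10)=1+2=3, 1+fewest(7)=1+1=2, 1+fewest(6)=1+2=3, 1+fewest(4)=1+1=2, 1+fewest(0)=1+0=1) = 1
fewest(12) = min(1+fewest(11)=1+1=2, 1+fewest(8)=1+2=3, 1+fewest(7)=1+1=2, 1+fewest(5)=1+1=2, 1+fewest(1)=1+1=2) = 2
fewest(13) = min(1+fewest(12)=1+2=3, 1+fewest(9)=1+2=3, 1+fewest(8)=1+2=3, 1+fewest(6)=1+2=3, 1+fewest(2)=1+2=3) = 3
fewest(14) = min(1+fewest(13)=1+3=4, 1+fewest(10)=1+2=3, 1+fewest(9)=1+2=3, 1+fewest(7)=1+1=2, 1+fewest(3)=1+3=4) = 2
fewest(15) = min(1+fewest(14)=1+2=3, 1+fewest(11)=1+1=2, 1+fewest(10)=1+2=3, 1+fewest(8)=1+2=3, 1+fewest(4)=1+1=2) = 2
fewest(16) = min(1+fewest(15)=1+2=3, 1+fewest(12)=1+2=3, 1+fewest(11)=1+1=2, 1+fewest(9)=1+2=3, 1+fewest(5)=1+1=2) = 2
fewest(17) = min(1+fewest(16)=1+2=3, 1+fewest(13)=1+3=4, 1+fewest(12)=1+2=3, 1+fewest(10)=1+2=3, 1+fewest(6)=1+2=3) = 3
fewest(18) = min(1+fewest(17)=1+3=4, 1+fewest(14)=1+2=3, 1+fewest(13)=1+3=4, 1+fewest(11)=1+1=2, 1+fewest(7)=1+1=2) = 2
fewest(19) = min(1+fewest(18)=1+2=3, 1+fewest(15)=1+2=3, 1+fewest(14)=1+2=3, 1+fewest(12)=1+2=3, 1+fewest(8)=1+2=3) = 3
fewest(20) = min(1+fewest(19)=1+3=4, 1+fewest(16)=1+2=3, 1+fewest(15)=1+2=3, 1+fewest(13)=1+3=4, 1+fewest(9)=1+2=3) = 3
fewest(21) = min(1+fewest(20)=1+3=4, 1+fewest(17)=1+3=4, 1+fewest(16)=1+2=3, 1+fewest(14)=1+2=3, 1+fewest(10)=1+2=3) = 3
fewest(22) = min(1+fewest(21)=1+3=4, 1+fewest(18)=1+2=3, 1+fewest(17)=1+3=4, 1+fewest(15)=1+2=3, 1+fewest(11)=1+1=2) = 2
fewest(23) = min(1+fewest(22)=1+2=3, 1+fewest(19)=1+3=4, 1+fewest(18)=1+2=3, 1+fewest(16)=1+2=3, 1+fewest(12)=1+2=3) = 3
fewest(24) = min(1+fewest(23)=1+3=4, 1+fewest(20)=1+3=4, 1+fewest(19)=1+3=4, 1+fewest(17)=1+3=4, 1+fewest(13)=1+3=4) = 4
fewest(25) = min(1+fewest(24)=1+4=5, 1+fewest(21)=1+3=4, 1+fewest(20)=1+3=4, 1+fewest(18)=1+2=3, 1+fewest(14)=1+2=3) = 3
fewest(26) = min(1+fewest(25)=1+3=4, 1+fewest(22)=1+2=3, 1+fewest(21)=1+3=4, 1+fewest(19)=1+3=4, 1+fewest(15)=1+2=3) = 3
fewest(27) = min(1+fewest(26)=1+3=4, 1+fewest(23)=1+3=4, 1+fewest(22)=1+2=3, 1+fewest(20)=1+3=4, 1+fewest(16)=1+2=3) = 3
fewest(28) = min(1+fewest(27)=1+3=4, 1+fewest(24)=1+4=5, 1+fewest(23)=1+3=4, 1+fewest(21)=1+3=4, 1+fewest(17)=1+3=4) = 4
fewest(29) = min(1+fewest(28)=1+4=5, 1+fewest(25)=1+3=4, 1+fewest(24)=1+4=5, 1+fewest(22)=1+2=3, 1+fewest(18)=1+2=3) = 3

3


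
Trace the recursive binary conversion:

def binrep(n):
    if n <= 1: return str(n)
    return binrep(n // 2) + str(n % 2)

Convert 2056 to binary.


binrep(2056) = binrep(1028) + '0'
binrep(1028) = binrep(514) + '0'
binrep(514) = binrep(257) + '0'
binrep(257) = binrep(128) + '1'
binrep(128) = binrep(64) + '0'
binrep(64) = binrep(32) + '0'
binrep(32) = binrep(16) + '0'
binrep(16) = binrep(8) + '0'
binrep(8) = binrep(4) + '0'
binrep(4) = binrep(2) + '0'
binrep(2) = binrep(1) + '0'
binrep(1) = '1'  (base case)
Concatenating: '1' + '0' + '0' + '0' + '0' + '0' + '0' + '0' + '1' + '0' + '0' + '0' = '100000001000'

100000001000


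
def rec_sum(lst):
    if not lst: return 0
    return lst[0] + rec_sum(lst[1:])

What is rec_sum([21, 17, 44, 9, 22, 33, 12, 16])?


rec_sum([21, 17, 44, 9, 22, 33, 12, 16]) = 21 + rec_sum([17, 44, 9, 22, 33, 12, 16])
rec_sum([17, 44, 9, 22, 33, 12, 16]) = 17 + rec_sum([44, 9, 22, 33, 12, 16])
rec_sum([44, 9, 22, 33, 12, 16]) = 44 + rec_sum([9, 22, 33, 12, 16])
rec_sum([9, 22, 33, 12, 16]) = 9 + rec_sum([22, 33, 12, 16])
rec_sum([22, 33, 12, 16]) = 22 + rec_sum([33, 12, 16])
rec_sum([33, 12, 16]) = 33 + rec_sum([12, 16])
rec_sum([12, 16]) = 12 + rec_sum([16])
rec_sum([16]) = 16 + rec_sum([])
rec_sum([]) = 0  (base case)
Total: 21 + 17 + 44 + 9 + 22 + 33 + 12 + 16 + 0 = 174

174


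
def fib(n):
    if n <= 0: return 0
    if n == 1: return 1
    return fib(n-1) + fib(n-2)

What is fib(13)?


Computing fib(13) bottom-up:
fib(0) = 0
fib(1) = 1
fib(2) = fib(1) + fib(0) = 1 + 0 = 1
fib(3) = fib(2) + fib(1) = 1 + 1 = 2
fib(4) = fib(3) + fib(2) = 2 + 1 = 3
fib(5) = fib(4) + fib(3) = 3 + 2 = 5
fib(6) = fib(5) + fib(4) = 5 + 3 = 8
fib(7) = fib(6) + fib(5) = 8 + 5 = 13
fib(8) = fib(7) + fib(6) = 13 + 8 = 21
fib(9) = fib(8) + fib(7) = 21 + 13 = 34
fib(10) = fib(9) + fib(8) = 34 + 21 = 55
fib(11) = fib(10) + fib(9) = 55 + 34 = 89
fib(12) = fib(11) + fib(10) = 89 + 55 = 144
fib(13) = fib(12) + fib(11) = 144 + 89 = 233

233


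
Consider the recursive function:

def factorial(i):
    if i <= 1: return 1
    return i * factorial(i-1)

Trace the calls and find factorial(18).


factorial(18)
= 18 * factorial(17)
= 18 * 17 * factorial(16)
= 18 * 17 * 16 * factorial(15)
= 18 * 17 * 16 * 15 * factorial(14)
= 18 * 17 * 16 * 15 * 14 * factorial(13)
= 18 * 17 * 16 * 15 * 14 * 13 * factorial(12)
= 18 * 17 * 16 * 15 * 14 * 13 * 12 * factorial(11)
= 18 * 17 * 16 * 15 * 14 * 13 * 12 * 11 * factorial(10)
= 18 * 17 * 16 * 15 * 14 * 13 * 12 * 11 * 10 * factorial(9)
= 18 * 17 * 16 * 15 * 14 * 13 * 12 * 11 * 10 * 9 * factorial(8)
= 18 * 17 * 16 * 15 * 14 * 13 * 12 * 11 * 10 * 9 * 8 * factorial(7)
= 18 * 17 * 16 * 15 * 14 * 13 * 12 * 11 * 10 * 9 * 8 * 7 * factorial(6)
= 18 * 17 * 16 * 15 * 14 * 13 * 12 * 11 * 10 * 9 * 8 * 7 * 6 * factorial(5)
= 18 * 17 * 16 * 15 * 14 * 13 * 12 * 11 * 10 * 9 * 8 * 7 * 6 * 5 * factorial(4)
= 18 * 17 * 16 * 15 * 14 * 13 * 12 * 11 * 10 * 9 * 8 * 7 * 6 * 5 * 4 * factorial(3)
= 18 * 17 * 16 * 15 * 14 * 13 * 12 * 11 * 10 * 9 * 8 * 7 * 6 * 5 * 4 * 3 * factorial(2)
= 18 * 17 * 16 * 15 * 14 * 13 * 12 * 11 * 10 * 9 * 8 * 7 * 6 * 5 * 4 * 3 * 2 * factorial(1)
= 18 * 17 * 16 * 15 * 14 * 13 * 12 * 11 * 10 * 9 * 8 * 7 * 6 * 5 * 4 * 3 * 2 * 1
= 6402373705728000

6402373705728000


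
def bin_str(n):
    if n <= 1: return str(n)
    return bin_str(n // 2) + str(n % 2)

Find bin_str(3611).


bin_str(3611) = bin_str(1805) + '1'
bin_str(1805) = bin_str(902) + '1'
bin_str(902) = bin_str(451) + '0'
bin_str(451) = bin_str(225) + '1'
bin_str(225) = bin_str(112) + '1'
bin_str(112) = bin_str(56) + '0'
bin_str(56) = bin_str(28) + '0'
bin_str(28) = bin_str(14) + '0'
bin_str(14) = bin_str(7) + '0'
bin_str(7) = bin_str(3) + '1'
bin_str(3) = bin_str(1) + '1'
bin_str(1) = '1'  (base case)
Concatenating: '1' + '1' + '1' + '0' + '0' + '0' + '0' + '1' + '1' + '0' + '1' + '1' = '111000011011'

111000011011


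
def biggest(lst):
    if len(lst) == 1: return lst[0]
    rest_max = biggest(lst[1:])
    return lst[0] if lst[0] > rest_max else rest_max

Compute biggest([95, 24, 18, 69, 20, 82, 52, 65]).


biggest([95, 24, 18, 69, 20, 82, 52, 65]): compare 95 with biggest([24, 18, 69, 20, 82, 52, 65])
biggest([24, 18, 69, 20, 82, 52, 65]): compare 24 with biggest([18, 69, 20, 82, 52, 65])
biggest([18, 69, 20, 82, 52, 65]): compare 18 with biggest([69, 20, 82, 52, 65])
biggest([69, 20, 82, 52, 65]): compare 69 with biggest([20, 82, 52, 65])
biggest([20, 82, 52, 65]): compare 20 with biggest([82, 52, 65])
biggest([82, 52, 65]): compare 82 with biggest([52, 65])
biggest([52, 65]): compare 52 with biggest([65])
biggest([65]) = 65  (base case)
Compare 52 with 65 -> 65
Compare 82 with 65 -> 82
Compare 20 with 82 -> 82
Compare 69 with 82 -> 82
Compare 18 with 82 -> 82
Compare 24 with 82 -> 82
Compare 95 with 82 -> 95

95


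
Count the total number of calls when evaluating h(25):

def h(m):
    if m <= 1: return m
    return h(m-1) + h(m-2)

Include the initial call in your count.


Let C(n) = total calls for h(n)
C(0) = 1, C(1) = 1
C(2) = 1 + C(1) + C(0) = 1 + 1 + 1 = 3
C(3) = 1 + C(2) + C(1) = 1 + 3 + 1 = 5
C(4) = 1 + C(3) + C(2) = 1 + 5 + 3 = 9
C(5) = 1 + C(4) + C(3) = 1 + 9 + 5 = 15
C(6) = 1 + C(5) + C(4) = 1 + 15 + 9 = 25
C(7) = 1 + C(6) + C(5) = 1 + 25 + 15 = 41
C(8) = 1 + C(7) + C(6) = 1 + 41 + 25 = 67
C(9) = 1 + C(8) + C(7) = 1 + 67 + 41 = 109
C(10) = 1 + C(9) + C(8) = 1 + 109 + 67 = 177
C(11) = 1 + C(10) + C(9) = 1 + 177 + 109 = 287
C(12) = 1 + C(11) + C(10) = 1 + 287 + 177 = 465
C(13) = 1 + C(12) + C(11) = 1 + 465 + 287 = 753
C(14) = 1 + C(13) + C(12) = 1 + 753 + 465 = 1219
C(15) = 1 + C(14) + C(13) = 1 + 1219 + 753 = 1973
C(16) = 1 + C(15) + C(14) = 1 + 1973 + 1219 = 3193
C(17) = 1 + C(16) + C(15) = 1 + 3193 + 1973 = 5167
C(18) = 1 + C(17) + C(16) = 1 + 5167 + 3193 = 8361
C(19) = 1 + C(18) + C(17) = 1 + 8361 + 5167 = 13529
C(20) = 1 + C(19) + C(18) = 1 + 13529 + 8361 = 21891
C(21) = 1 + C(20) + C(19) = 1 + 21891 + 13529 = 35421
C(22) = 1 + C(21) + C(20) = 1 + 35421 + 21891 = 57313
C(23) = 1 + C(22) + C(21) = 1 + 57313 + 35421 = 92735
C(24) = 1 + C(23) + C(22) = 1 + 92735 + 57313 = 150049
C(25) = 1 + C(24) + C(23) = 1 + 150049 + 92735 = 242785

242785


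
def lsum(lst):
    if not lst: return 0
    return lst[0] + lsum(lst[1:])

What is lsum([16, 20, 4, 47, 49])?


lsum([16, 20, 4, 47, 49]) = 16 + lsum([20, 4, 47, 49])
lsum([20, 4, 47, 49]) = 20 + lsum([4, 47, 49])
lsum([4, 47, 49]) = 4 + lsum([47, 49])
lsum([47, 49]) = 47 + lsum([49])
lsum([49]) = 49 + lsum([])
lsum([]) = 0  (base case)
Total: 16 + 20 + 4 + 47 + 49 + 0 = 136

136


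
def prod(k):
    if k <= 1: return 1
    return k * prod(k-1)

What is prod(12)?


prod(12)
= 12 * prod(11)
= 12 * 11 * prod(10)
= 12 * 11 * 10 * prod(9)
= 12 * 11 * 10 * 9 * prod(8)
= 12 * 11 * 10 * 9 * 8 * prod(7)
= 12 * 11 * 10 * 9 * 8 * 7 * prod(6)
= 12 * 11 * 10 * 9 * 8 * 7 * 6 * prod(5)
= 12 * 11 * 10 * 9 * 8 * 7 * 6 * 5 * prod(4)
= 12 * 11 * 10 * 9 * 8 * 7 * 6 * 5 * 4 * prod(3)
= 12 * 11 * 10 * 9 * 8 * 7 * 6 * 5 * 4 * 3 * prod(2)
= 12 * 11 * 10 * 9 * 8 * 7 * 6 * 5 * 4 * 3 * 2 * prod(1)
= 12 * 11 * 10 * 9 * 8 * 7 * 6 * 5 * 4 * 3 * 2 * 1
= 479001600

479001600


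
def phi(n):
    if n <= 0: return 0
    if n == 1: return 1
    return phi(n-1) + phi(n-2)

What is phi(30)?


Computing phi(30) bottom-up:
phi(0) = 0
phi(1) = 1
phi(2) = phi(1) + phi(0) = 1 + 0 = 1
phi(3) = phi(2) + phi(1) = 1 + 1 = 2
phi(4) = phi(3) + phi(2) = 2 + 1 = 3
phi(5) = phi(4) + phi(3) = 3 + 2 = 5
phi(6) = phi(5) + phi(4) = 5 + 3 = 8
phi(7) = phi(6) + phi(5) = 8 + 5 = 13
phi(8) = phi(7) + phi(6) = 13 + 8 = 21
phi(9) = phi(8) + phi(7) = 21 + 13 = 34
phi(10) = phi(9) + phi(8) = 34 + 21 = 55
phi(11) = phi(10) + phi(9) = 55 + 34 = 89
phi(12) = phi(11) + phi(10) = 89 + 55 = 144
phi(13) = phi(12) + phi(11) = 144 + 89 = 233
phi(14) = phi(13) + phi(12) = 233 + 144 = 377
phi(15) = phi(14) + phi(13) = 377 + 233 = 610
phi(16) = phi(15) + phi(14) = 610 + 377 = 987
phi(17) = phi(16) + phi(15) = 987 + 610 = 1597
phi(18) = phi(17) + phi(16) = 1597 + 987 = 2584
phi(19) = phi(18) + phi(17) = 2584 + 1597 = 4181
phi(20) = phi(19) + phi(18) = 4181 + 2584 = 6765
phi(21) = phi(20) + phi(19) = 6765 + 4181 = 10946
phi(22) = phi(21) + phi(20) = 10946 + 6765 = 17711
phi(23) = phi(22) + phi(21) = 17711 + 10946 = 28657
phi(24) = phi(23) + phi(22) = 28657 + 17711 = 46368
phi(25) = phi(24) + phi(23) = 46368 + 28657 = 75025
phi(26) = phi(25) + phi(24) = 75025 + 46368 = 121393
phi(27) = phi(26) + phi(25) = 121393 + 75025 = 196418
phi(28) = phi(27) + phi(26) = 196418 + 121393 = 317811
phi(29) = phi(28) + phi(27) = 317811 + 196418 = 514229
phi(30) = phi(29) + phi(28) = 514229 + 317811 = 832040

832040
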